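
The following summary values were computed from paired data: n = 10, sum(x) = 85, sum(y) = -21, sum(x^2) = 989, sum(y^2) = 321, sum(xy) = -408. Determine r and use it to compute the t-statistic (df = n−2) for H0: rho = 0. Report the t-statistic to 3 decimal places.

-4.466

Numerator: nΣxy − (Σx)(Σy) = 10·(-408) − (85)(-21) = -2295
Denominator: √[(nΣx²−(Σx)²)(nΣy²−(Σy)²)]
  nΣx²−(Σx)² = 10·989 − 7225 = 2665;  nΣy²−(Σy)² = 10·321 − 441 = 2769
  √(2665·2769) = √7379385 = 2716.5023
r = -2295 / 2716.5023 = -0.8448
t = r·√(n−2)/√(1−r²) = -0.8448·√8 / √(1−0.713687) = -2.389455 / 0.535082 = -4.466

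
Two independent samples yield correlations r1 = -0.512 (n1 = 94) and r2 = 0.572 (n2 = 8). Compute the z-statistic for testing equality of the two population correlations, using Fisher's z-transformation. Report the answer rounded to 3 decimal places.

-2.647

z1 = atanh(-0.512) = -0.565437,  z2 = atanh(0.572) = 0.650490
SE = √(1/(n1−3) + 1/(n2−3)) = √(1/91 + 1/5) = √(0.0109890 + 0.2000000) = √0.2109890 = 0.459335
z = (z1 − z2)/SE = (-0.565437 − 0.650490) / 0.459335 = -1.215927 / 0.459335 = -2.647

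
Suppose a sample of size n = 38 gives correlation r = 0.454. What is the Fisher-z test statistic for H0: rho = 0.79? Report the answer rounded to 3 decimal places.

-3.441

z_r = atanh(0.454) = 0.489727,  z_0 = atanh(0.79) = 1.071432
SE = 1/√(n−3) = 1/√35 = 0.169031
z = (z_r − z_0)/SE = (0.489727 − 1.071432) / 0.169031 = -0.581705 / 0.169031 = -3.441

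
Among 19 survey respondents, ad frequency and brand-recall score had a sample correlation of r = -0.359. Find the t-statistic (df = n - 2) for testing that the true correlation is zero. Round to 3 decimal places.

t = r·√(n−2) / √(1−r²) with r = -0.359, n = 19
  = -0.359·√17 / √(1 − 0.128881)
  = -0.359·4.123106 / 0.933338
  = -1.480195 / 0.933338 = -1.586

-1.586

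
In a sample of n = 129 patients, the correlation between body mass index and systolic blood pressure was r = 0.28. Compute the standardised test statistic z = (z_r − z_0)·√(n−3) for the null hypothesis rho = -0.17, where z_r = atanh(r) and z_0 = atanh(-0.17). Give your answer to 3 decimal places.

Fisher z: atanh(0.28) = 0.287682, atanh(-0.17) = -0.171667
z = (z_r − z_0)·√(n−3) = (0.287682 − (-0.171667))·√126 = 0.459349 · 11.224972 = 5.156

5.156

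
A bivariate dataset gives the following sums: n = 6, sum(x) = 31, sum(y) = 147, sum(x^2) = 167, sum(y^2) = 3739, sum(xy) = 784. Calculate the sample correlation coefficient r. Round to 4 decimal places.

0.7993

S_xy = nΣxy − ΣxΣy = 6·784 − 31·147 = 4704 − 4557 = 147
S_xx = nΣx² − (Σx)² = 6·167 − 31² = 1002 − 961 = 41
S_yy = nΣy² − (Σy)² = 6·3739 − 147² = 22434 − 21609 = 825
r = S_xy / √(S_xx·S_yy) = 147 / √(41·825) = 147 / √33825 = 147 / 183.9157 = 0.7993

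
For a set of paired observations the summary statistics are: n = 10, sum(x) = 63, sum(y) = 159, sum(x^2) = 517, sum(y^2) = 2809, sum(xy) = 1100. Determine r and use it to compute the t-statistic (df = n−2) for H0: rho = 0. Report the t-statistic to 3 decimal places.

Numerator: nΣxy − (Σx)(Σy) = 10·1100 − (63)(159) = 983
Denominator: √[(nΣx²−(Σx)²)(nΣy²−(Σy)²)]
  nΣx²−(Σx)² = 10·517 − 3969 = 1201;  nΣy²−(Σy)² = 10·2809 − 25281 = 2809
  √(1201·2809) = √3373609 = 1836.7387
r = 983 / 1836.7387 = 0.5352
t = r·√(n−2)/√(1−r²) = 0.5352·√8 / √(1−0.286439) = 1.513774 / 0.844725 = 1.792

1.792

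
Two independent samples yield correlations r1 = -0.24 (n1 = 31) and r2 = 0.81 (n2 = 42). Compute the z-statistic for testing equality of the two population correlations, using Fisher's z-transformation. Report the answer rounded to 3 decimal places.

-5.538

z1 = atanh(-0.24) = -0.244774,  z2 = atanh(0.81) = 1.127029
SE = √(1/(n1−3) + 1/(n2−3)) = √(1/28 + 1/39) = √(0.0357143 + 0.0256410) = √0.0613553 = 0.247700
z = (z1 − z2)/SE = (-0.244774 − 1.127029) / 0.247700 = -1.371803 / 0.247700 = -5.538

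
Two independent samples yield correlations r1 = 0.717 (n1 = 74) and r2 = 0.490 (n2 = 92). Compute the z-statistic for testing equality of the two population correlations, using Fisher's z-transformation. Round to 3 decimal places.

Fisher z-transforms: z1 = atanh(0.717) = 0.901443, z2 = atanh(0.490) = 0.536060; difference d = 0.365383
Var(d) = 1/71 + 1/89 = 0.0140845 + 0.0112360 = 0.0253205
z = d/√Var(d) = 0.365383 / √0.0253205 = 0.365383 / 0.159124 = 2.296

2.296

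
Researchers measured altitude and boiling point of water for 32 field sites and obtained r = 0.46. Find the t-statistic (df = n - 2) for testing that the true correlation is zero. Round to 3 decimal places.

t = r·√(n−2) / √(1−r²) with r = 0.46, n = 32
  = 0.46·√30 / √(1 − 0.2116)
  = 0.46·5.477226 / 0.887919
  = 2.519524 / 0.887919 = 2.838

2.838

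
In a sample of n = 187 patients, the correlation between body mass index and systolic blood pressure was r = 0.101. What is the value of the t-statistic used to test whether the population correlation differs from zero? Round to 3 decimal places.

1.381

1 − r² = 1 − 0.010201 = 0.989799;  √(1−r²) = 0.994886
√(n−2) = √185 = 13.601471
t = r·√(n−2)/√(1−r²) = 0.101 · 13.601471 / 0.994886 = 1.381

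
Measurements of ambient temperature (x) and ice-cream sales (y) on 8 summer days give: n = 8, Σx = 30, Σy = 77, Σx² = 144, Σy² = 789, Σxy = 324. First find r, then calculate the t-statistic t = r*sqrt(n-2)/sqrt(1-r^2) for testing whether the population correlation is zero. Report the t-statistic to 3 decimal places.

S_xy = nΣxy − ΣxΣy = 8·324 − 30·77 = 2592 − 2310 = 282
S_xx = nΣx² − (Σx)² = 8·144 − 30² = 1152 − 900 = 252
S_yy = nΣy² − (Σy)² = 8·789 − 77² = 6312 − 5929 = 383
r = S_xy / √(S_xx·S_yy) = 282 / √(252·383) = 282 / √96516 = 282 / 310.6702 = 0.9077
t = r·√(n−2)/√(1−r²) = 0.9077·√6 / √(1−0.823919) = 2.223402 / 0.419620 = 5.299

5.299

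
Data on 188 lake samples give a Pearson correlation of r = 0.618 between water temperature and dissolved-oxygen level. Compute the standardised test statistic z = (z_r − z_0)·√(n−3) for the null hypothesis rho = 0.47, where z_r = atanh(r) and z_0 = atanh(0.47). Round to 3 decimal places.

z_r = atanh(0.618) = 0.721763,  z_0 = atanh(0.47) = 0.510070
SE = 1/√(n−3) = 1/√185 = 0.073521
z = (z_r − z_0)/SE = (0.721763 − 0.510070) / 0.073521 = 0.211693 / 0.073521 = 2.879

2.879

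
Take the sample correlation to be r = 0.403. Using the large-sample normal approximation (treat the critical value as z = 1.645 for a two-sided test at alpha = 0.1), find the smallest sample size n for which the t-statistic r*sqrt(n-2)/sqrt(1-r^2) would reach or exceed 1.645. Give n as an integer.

Need r·√(n−2)/√(1−r²) ≥ 1.645
√(n−2) ≥ 1.645·√(1−0.162409) / 0.403 = 1.645·0.915200 / 0.403 = 3.7357
n−2 ≥ 13.9555  ⇒  n ≥ 15.9555
Smallest integer n = 16

16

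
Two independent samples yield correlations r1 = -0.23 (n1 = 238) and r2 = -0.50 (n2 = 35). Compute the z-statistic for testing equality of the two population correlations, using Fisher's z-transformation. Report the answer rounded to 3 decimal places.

z1 = atanh(-0.23) = -0.234189,  z2 = atanh(-0.50) = -0.549306
SE = √(1/(n1−3) + 1/(n2−3)) = √(1/235 + 1/32) = √(0.0042553 + 0.0312500) = √0.0355053 = 0.188429
z = (z1 − z2)/SE = (-0.234189 − (-0.549306)) / 0.188429 = 0.315117 / 0.188429 = 1.672

1.672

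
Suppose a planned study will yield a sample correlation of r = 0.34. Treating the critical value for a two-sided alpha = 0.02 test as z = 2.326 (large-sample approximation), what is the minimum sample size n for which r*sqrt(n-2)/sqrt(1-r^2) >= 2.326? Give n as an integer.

Need r·√(n−2)/√(1−r²) ≥ 2.326
√(n−2) ≥ 2.326·√(1−0.1156) / 0.34 = 2.326·0.940425 / 0.34 = 6.4336
n−2 ≥ 41.3912  ⇒  n ≥ 43.3912
Smallest integer n = 44

44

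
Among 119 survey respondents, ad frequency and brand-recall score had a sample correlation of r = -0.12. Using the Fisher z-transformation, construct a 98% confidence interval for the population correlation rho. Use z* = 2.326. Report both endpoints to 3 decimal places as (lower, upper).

z_r = atanh(-0.12) = -0.120581;  SE = 1/√(n−3) = 1/√116 = 0.092848
z-limits: -0.120581 ± 2.326·0.092848 = -0.120581 ± 0.215964 = [-0.336545, 0.095383]
ρ-limits: (tanh -0.336545, tanh 0.095383) = (-0.324, 0.095)

(-0.324, 0.095)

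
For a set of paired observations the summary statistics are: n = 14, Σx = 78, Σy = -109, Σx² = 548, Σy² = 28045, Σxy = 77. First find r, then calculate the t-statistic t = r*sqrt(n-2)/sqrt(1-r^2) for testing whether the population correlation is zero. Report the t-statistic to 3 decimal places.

1.465

S_xy = nΣxy − ΣxΣy = 14·77 − 78·(-109) = 1078 − (-8502) = 9580
S_xx = nΣx² − (Σx)² = 14·548 − 78² = 7672 − 6084 = 1588
S_yy = nΣy² − (Σy)² = 14·28045 − (-109)² = 392630 − 11881 = 380749
r = S_xy / √(S_xx·S_yy) = 9580 / √(1588·380749) = 9580 / √604629412 = 9580 / 24589.2133 = 0.3896
t = r·√(n−2)/√(1−r²) = 0.3896·√12 / √(1−0.151788) = 1.349614 / 0.920984 = 1.465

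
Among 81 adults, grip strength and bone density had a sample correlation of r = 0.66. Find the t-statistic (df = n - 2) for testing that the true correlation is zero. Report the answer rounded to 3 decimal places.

1 − r² = 1 − 0.4356 = 0.5644;  √(1−r²) = 0.751266
√(n−2) = √79 = 8.888194
t = r·√(n−2)/√(1−r²) = 0.66 · 8.888194 / 0.751266 = 7.808

7.808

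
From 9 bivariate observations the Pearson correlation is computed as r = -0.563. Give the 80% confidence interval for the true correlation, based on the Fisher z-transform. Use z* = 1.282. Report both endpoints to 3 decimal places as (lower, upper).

Fisher z: z_r = atanh(r) = ½·ln((1+(-0.563))/(1−(-0.563))) = -0.637215
SE(z) = 1/√(n−3) = 1/√6 = 0.408248
80% ⇒ z* = 1.282; margin = 1.282·0.408248 = 0.523374
CI on z-scale: (-1.160589, -0.113841)
Back-transform: tanh(-1.160589) = -0.821232, tanh(-0.113841) = -0.113352

(-0.821, -0.113)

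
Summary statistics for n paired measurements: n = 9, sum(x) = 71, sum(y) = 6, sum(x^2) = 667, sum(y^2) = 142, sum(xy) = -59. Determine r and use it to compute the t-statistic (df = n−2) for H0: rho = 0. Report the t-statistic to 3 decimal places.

-4.794

Numerator: nΣxy − (Σx)(Σy) = 9·(-59) − (71)(6) = -957
Denominator: √[(nΣx²−(Σx)²)(nΣy²−(Σy)²)]
  nΣx²−(Σx)² = 9·667 − 5041 = 962;  nΣy²−(Σy)² = 9·142 − 36 = 1242
  √(962·1242) = √1194804 = 1093.0709
r = -957 / 1093.0709 = -0.8755
t = r·√(n−2)/√(1−r²) = -0.8755·√7 / √(1−0.766500) = -2.316355 / 0.483218 = -4.794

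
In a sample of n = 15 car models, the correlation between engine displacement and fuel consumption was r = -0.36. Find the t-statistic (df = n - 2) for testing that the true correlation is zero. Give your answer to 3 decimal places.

-1.391

t = r·√(n−2) / √(1−r²) with r = -0.36, n = 15
  = -0.36·√13 / √(1 − 0.1296)
  = -0.36·3.605551 / 0.932952
  = -1.297998 / 0.932952 = -1.391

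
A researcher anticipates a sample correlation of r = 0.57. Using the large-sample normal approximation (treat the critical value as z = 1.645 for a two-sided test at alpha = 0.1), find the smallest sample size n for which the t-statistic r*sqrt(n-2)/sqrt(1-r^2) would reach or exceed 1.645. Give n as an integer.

8

r√(n−2)/√(1−r²) ≥ 1.645  ⇔  n−2 ≥ (1.645)²·(1−r²)/r²
(1−r²)/r² = (1−0.3249)/0.3249 = 2.0779
n ≥ 2 + 2.706025·2.0779 = 2 + 5.6228 = 7.6228
⌈7.6228⌉ = 8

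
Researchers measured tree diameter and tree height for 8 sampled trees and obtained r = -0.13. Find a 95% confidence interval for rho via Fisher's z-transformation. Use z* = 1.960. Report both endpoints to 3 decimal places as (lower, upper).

Fisher z: z_r = atanh(r) = ½·ln((1+(-0.13))/(1−(-0.13))) = -0.130740
SE(z) = 1/√(n−3) = 1/√5 = 0.447214
95% ⇒ z* = 1.960; margin = 1.960·0.447214 = 0.876539
CI on z-scale: (-1.007279, 0.745799)
Back-transform: tanh(-1.007279) = -0.764634, tanh(0.745799) = 0.632636

(-0.765, 0.633)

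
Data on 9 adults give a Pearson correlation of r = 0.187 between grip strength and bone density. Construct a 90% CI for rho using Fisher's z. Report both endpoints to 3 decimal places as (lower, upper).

(-0.448, 0.697)

Fisher z: z_r = atanh(r) = ½·ln((1+0.187)/(1−0.187)) = 0.189227
SE(z) = 1/√(n−3) = 1/√6 = 0.408248
90% ⇒ z* = 1.645; margin = 1.645·0.408248 = 0.671568
CI on z-scale: (-0.482341, 0.860795)
Back-transform: tanh(-0.482341) = -0.448116, tanh(0.860795) = 0.696667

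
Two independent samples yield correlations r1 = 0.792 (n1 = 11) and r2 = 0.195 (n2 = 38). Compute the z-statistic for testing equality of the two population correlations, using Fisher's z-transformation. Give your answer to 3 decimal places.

z1 = atanh(0.792) = 1.076775,  z2 = atanh(0.195) = 0.197530
SE = √(1/(n1−3) + 1/(n2−3)) = √(1/8 + 1/35) = √(0.1250000 + 0.0285714) = √0.1535714 = 0.391882
z = (z1 − z2)/SE = (1.076775 − 0.197530) / 0.391882 = 0.879245 / 0.391882 = 2.244

2.244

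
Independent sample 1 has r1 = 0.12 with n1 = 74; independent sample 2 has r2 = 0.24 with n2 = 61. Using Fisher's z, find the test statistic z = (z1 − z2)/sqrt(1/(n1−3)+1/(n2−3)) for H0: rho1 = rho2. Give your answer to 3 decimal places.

z1 = atanh(0.12) = 0.120581,  z2 = atanh(0.24) = 0.244774
SE = √(1/(n1−3) + 1/(n2−3)) = √(1/71 + 1/58) = √(0.0140845 + 0.0172414) = √0.0313259 = 0.176991
z = (z1 − z2)/SE = (0.120581 − 0.244774) / 0.176991 = -0.124193 / 0.176991 = -0.702

-0.702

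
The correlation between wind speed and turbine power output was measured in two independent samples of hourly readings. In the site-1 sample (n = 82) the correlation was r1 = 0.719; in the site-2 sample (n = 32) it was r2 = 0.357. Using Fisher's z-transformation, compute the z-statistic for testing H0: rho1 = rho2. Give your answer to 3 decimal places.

z1 = atanh(0.719) = 0.905572,  z2 = atanh(0.357) = 0.373443
SE = √(1/(n1−3) + 1/(n2−3)) = √(1/79 + 1/29) = √(0.0126582 + 0.0344828) = √0.0471410 = 0.217120
z = (z1 − z2)/SE = (0.905572 − 0.373443) / 0.217120 = 0.532129 / 0.217120 = 2.451

2.451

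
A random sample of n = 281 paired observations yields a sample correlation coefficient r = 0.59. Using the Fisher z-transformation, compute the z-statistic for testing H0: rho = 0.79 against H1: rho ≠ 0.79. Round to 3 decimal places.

-6.565

z_r = atanh(0.59) = 0.677666,  z_0 = atanh(0.79) = 1.071432
SE = 1/√(n−3) = 1/√278 = 0.059976
z = (z_r − z_0)/SE = (0.677666 − 1.071432) / 0.059976 = -0.393766 / 0.059976 = -6.565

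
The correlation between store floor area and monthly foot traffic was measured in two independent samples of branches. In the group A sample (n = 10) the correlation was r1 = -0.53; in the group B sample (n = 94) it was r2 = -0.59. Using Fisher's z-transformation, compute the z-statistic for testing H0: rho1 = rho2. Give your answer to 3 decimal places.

0.223

z1 = atanh(-0.53) = -0.590145,  z2 = atanh(-0.59) = -0.677666
SE = √(1/(n1−3) + 1/(n2−3)) = √(1/7 + 1/91) = √(0.1428571 + 0.0109890) = √0.1538461 = 0.392232
z = (z1 − z2)/SE = (-0.590145 − (-0.677666)) / 0.392232 = 0.087521 / 0.392232 = 0.223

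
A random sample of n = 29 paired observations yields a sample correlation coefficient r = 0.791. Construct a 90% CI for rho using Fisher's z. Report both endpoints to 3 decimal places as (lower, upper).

(0.636, 0.885)

z_r = atanh(0.791) = 1.074098;  SE = 1/√(n−3) = 1/√26 = 0.196116
z-limits: 1.074098 ± 1.645·0.196116 = 1.074098 ± 0.322611 = [0.751487, 1.396709]
ρ-limits: (tanh 0.751487, tanh 1.396709) = (0.636, 0.885)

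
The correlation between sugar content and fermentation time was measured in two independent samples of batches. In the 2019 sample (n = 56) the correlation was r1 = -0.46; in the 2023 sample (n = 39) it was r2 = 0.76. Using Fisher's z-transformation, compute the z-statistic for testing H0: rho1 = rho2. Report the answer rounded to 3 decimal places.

z1 = atanh(-0.46) = -0.497311,  z2 = atanh(0.76) = 0.996215
SE = √(1/(n1−3) + 1/(n2−3)) = √(1/53 + 1/36) = √(0.0188679 + 0.0277778) = √0.0466457 = 0.215976
z = (z1 − z2)/SE = (-0.497311 − 0.996215) / 0.215976 = -1.493526 / 0.215976 = -6.915

-6.915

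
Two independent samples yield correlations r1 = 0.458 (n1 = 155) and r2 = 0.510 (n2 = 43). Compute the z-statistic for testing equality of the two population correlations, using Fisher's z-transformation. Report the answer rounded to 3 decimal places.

-0.382

z1 = atanh(0.458) = 0.494777,  z2 = atanh(0.510) = 0.562730
SE = √(1/(n1−3) + 1/(n2−3)) = √(1/152 + 1/40) = √(0.0065789 + 0.0250000) = √0.0315789 = 0.177705
z = (z1 − z2)/SE = (0.494777 − 0.562730) / 0.177705 = -0.067953 / 0.177705 = -0.382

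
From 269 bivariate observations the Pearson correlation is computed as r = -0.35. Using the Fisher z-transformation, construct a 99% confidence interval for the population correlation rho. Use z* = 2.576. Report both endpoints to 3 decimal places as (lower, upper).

Fisher z: z_r = atanh(r) = ½·ln((1+(-0.35))/(1−(-0.35))) = -0.365444
SE(z) = 1/√(n−3) = 1/√266 = 0.061314
99% ⇒ z* = 2.576; margin = 2.576·0.061314 = 0.157945
CI on z-scale: (-0.523389, -0.207499)
Back-transform: tanh(-0.523389) = -0.480311, tanh(-0.207499) = -0.204571

(-0.480, -0.205)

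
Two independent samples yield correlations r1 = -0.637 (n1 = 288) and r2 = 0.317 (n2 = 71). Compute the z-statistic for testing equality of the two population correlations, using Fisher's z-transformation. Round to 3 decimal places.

z1 = atanh(-0.637) = -0.753109,  z2 = atanh(0.317) = 0.328308
SE = √(1/(n1−3) + 1/(n2−3)) = √(1/285 + 1/68) = √(0.0035088 + 0.0147059) = √0.0182147 = 0.134962
z = (z1 − z2)/SE = (-0.753109 − 0.328308) / 0.134962 = -1.081417 / 0.134962 = -8.013

-8.013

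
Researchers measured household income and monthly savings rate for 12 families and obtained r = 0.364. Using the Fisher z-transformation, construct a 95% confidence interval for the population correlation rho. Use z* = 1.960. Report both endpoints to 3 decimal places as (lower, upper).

Fisher z: z_r = atanh(r) = ½·ln((1+0.364)/(1−0.364)) = 0.381489
SE(z) = 1/√(n−3) = 1/√9 = 0.333333
95% ⇒ z* = 1.960; margin = 1.960·0.333333 = 0.653333
CI on z-scale: (-0.271844, 1.034822)
Back-transform: tanh(-0.271844) = -0.265340, tanh(1.034822) = 0.775835

(-0.265, 0.776)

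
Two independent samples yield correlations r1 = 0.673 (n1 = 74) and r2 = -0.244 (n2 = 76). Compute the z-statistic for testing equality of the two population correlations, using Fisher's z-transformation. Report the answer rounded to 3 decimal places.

6.391

Fisher z-transforms: z1 = atanh(0.673) = 0.816207, z2 = atanh(-0.244) = -0.249023; difference d = 1.065230
Var(d) = 1/71 + 1/73 = 0.0140845 + 0.0136986 = 0.0277831
z = d/√Var(d) = 1.065230 / √0.0277831 = 1.065230 / 0.166683 = 6.391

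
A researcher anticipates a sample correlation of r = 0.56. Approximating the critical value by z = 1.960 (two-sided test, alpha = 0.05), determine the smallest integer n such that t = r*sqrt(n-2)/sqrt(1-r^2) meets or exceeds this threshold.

r√(n−2)/√(1−r²) ≥ 1.960  ⇔  n−2 ≥ (1.960)²·(1−r²)/r²
(1−r²)/r² = (1−0.3136)/0.3136 = 2.1888
n ≥ 2 + 3.8416·2.1888 = 2 + 8.4085 = 10.4085
⌈10.4085⌉ = 11

11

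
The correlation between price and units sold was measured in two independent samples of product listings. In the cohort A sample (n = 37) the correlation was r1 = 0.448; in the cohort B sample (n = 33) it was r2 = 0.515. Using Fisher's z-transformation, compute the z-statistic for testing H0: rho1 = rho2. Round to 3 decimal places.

-0.349

z1 = atanh(0.448) = 0.482195,  z2 = atanh(0.515) = 0.569511
SE = √(1/(n1−3) + 1/(n2−3)) = √(1/34 + 1/30) = √(0.0294118 + 0.0333333) = √0.0627451 = 0.250490
z = (z1 − z2)/SE = (0.482195 − 0.569511) / 0.250490 = -0.087316 / 0.250490 = -0.349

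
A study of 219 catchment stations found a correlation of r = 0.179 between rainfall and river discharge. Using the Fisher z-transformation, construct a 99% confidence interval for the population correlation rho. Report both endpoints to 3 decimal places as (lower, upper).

(0.006, 0.342)

Fisher z: z_r = atanh(r) = ½·ln((1+0.179)/(1−0.179)) = 0.180949
SE(z) = 1/√(n−3) = 1/√216 = 0.068041
99% ⇒ z* = 2.576; margin = 2.576·0.068041 = 0.175274
CI on z-scale: (0.005675, 0.356223)
Back-transform: tanh(0.005675) = 0.005675, tanh(0.356223) = 0.341883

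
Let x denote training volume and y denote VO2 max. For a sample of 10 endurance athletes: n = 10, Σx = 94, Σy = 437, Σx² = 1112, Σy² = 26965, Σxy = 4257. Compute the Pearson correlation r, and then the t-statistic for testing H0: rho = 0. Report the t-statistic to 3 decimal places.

0.317

S_xy = nΣxy − ΣxΣy = 10·4257 − 94·437 = 42570 − 41078 = 1492
S_xx = nΣx² − (Σx)² = 10·1112 − 94² = 11120 − 8836 = 2284
S_yy = nΣy² − (Σy)² = 10·26965 − 437² = 269650 − 190969 = 78681
r = S_xy / √(S_xx·S_yy) = 1492 / √(2284·78681) = 1492 / √179707404 = 1492 / 13405.4990 = 0.1113
t = r·√(n−2)/√(1−r²) = 0.1113·√8 / √(1−0.012388) = 0.314804 / 0.993787 = 0.317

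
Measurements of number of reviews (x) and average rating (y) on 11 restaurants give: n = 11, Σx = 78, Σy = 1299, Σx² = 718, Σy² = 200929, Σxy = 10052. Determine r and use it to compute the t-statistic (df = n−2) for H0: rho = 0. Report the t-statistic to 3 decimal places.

0.945

Numerator: nΣxy − (Σx)(Σy) = 11·10052 − (78)(1299) = 9250
Denominator: √[(nΣx²−(Σx)²)(nΣy²−(Σy)²)]
  nΣx²−(Σx)² = 11·718 − 6084 = 1814;  nΣy²−(Σy)² = 11·200929 − 1687401 = 522818
  √(1814·522818) = √948391852 = 30795.9714
r = 9250 / 30795.9714 = 0.3004
t = r·√(n−2)/√(1−r²) = 0.3004·√9 / √(1−0.090240) = 0.901200 / 0.953813 = 0.945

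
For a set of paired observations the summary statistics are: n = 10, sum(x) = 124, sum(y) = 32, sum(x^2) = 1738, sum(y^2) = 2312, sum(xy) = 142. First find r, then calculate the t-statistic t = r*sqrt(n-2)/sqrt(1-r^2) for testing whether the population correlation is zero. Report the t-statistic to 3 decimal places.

-1.172

S_xy = nΣxy − ΣxΣy = 10·142 − 124·32 = 1420 − 3968 = -2548
S_xx = nΣx² − (Σx)² = 10·1738 − 124² = 17380 − 15376 = 2004
S_yy = nΣy² − (Σy)² = 10·2312 − 32² = 23120 − 1024 = 22096
r = S_xy / √(S_xx·S_yy) = -2548 / √(2004·22096) = -2548 / √44280384 = -2548 / 6654.3508 = -0.3829
t = r·√(n−2)/√(1−r²) = -0.3829·√8 / √(1−0.146612) = -1.083005 / 0.923790 = -1.172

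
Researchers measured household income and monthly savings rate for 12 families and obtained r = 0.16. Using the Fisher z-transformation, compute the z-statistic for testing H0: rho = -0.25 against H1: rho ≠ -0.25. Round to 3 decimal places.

1.250

z_r = atanh(0.16) = 0.161387,  z_0 = atanh(-0.25) = -0.255413
SE = 1/√(n−3) = 1/√9 = 0.333333
z = (z_r − z_0)/SE = (0.161387 − (-0.255413)) / 0.333333 = 0.416800 / 0.333333 = 1.250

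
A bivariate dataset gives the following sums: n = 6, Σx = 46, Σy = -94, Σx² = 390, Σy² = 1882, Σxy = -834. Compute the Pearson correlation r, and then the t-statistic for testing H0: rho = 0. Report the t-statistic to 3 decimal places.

-4.591

Numerator: nΣxy − (Σx)(Σy) = 6·(-834) − (46)(-94) = -680
Denominator: √[(nΣx²−(Σx)²)(nΣy²−(Σy)²)]
  nΣx²−(Σx)² = 6·390 − 2116 = 224;  nΣy²−(Σy)² = 6·1882 − 8836 = 2456
  √(224·2456) = √550144 = 741.7169
r = -680 / 741.7169 = -0.9168
t = r·√(n−2)/√(1−r²) = -0.9168·√4 / √(1−0.840522) = -1.833600 / 0.399347 = -4.591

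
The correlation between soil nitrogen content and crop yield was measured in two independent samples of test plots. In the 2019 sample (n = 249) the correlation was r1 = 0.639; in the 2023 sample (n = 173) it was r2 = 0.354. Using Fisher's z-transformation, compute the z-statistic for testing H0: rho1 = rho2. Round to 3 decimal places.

z1 = atanh(0.639) = 0.756482,  z2 = atanh(0.354) = 0.370009
SE = √(1/(n1−3) + 1/(n2−3)) = √(1/246 + 1/170) = √(0.0040650 + 0.0058824) = √0.0099474 = 0.099737
z = (z1 − z2)/SE = (0.756482 − 0.370009) / 0.099737 = 0.386473 / 0.099737 = 3.875

3.875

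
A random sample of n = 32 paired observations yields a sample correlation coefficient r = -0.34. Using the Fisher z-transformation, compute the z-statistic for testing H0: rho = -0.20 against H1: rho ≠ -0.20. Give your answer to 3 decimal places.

-0.815

Fisher z: atanh(-0.34) = -0.354093, atanh(-0.20) = -0.202733
z = (z_r − z_0)·√(n−3) = (-0.354093 − (-0.202733))·√29 = -0.151360 · 5.385165 = -0.815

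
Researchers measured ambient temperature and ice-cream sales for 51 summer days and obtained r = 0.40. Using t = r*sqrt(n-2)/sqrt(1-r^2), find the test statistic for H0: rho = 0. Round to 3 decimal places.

3.055

t = r·√(n−2) / √(1−r²) with r = 0.40, n = 51
  = 0.40·√49 / √(1 − 0.1600)
  = 0.40·7.000000 / 0.916515
  = 2.800000 / 0.916515 = 3.055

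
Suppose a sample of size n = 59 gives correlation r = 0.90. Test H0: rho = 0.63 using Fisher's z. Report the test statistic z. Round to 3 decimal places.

Fisher z: atanh(0.90) = 1.472219, atanh(0.63) = 0.741416
z = (z_r − z_0)·√(n−3) = (1.472219 − 0.741416)·√56 = 0.730803 · 7.483315 = 5.469

5.469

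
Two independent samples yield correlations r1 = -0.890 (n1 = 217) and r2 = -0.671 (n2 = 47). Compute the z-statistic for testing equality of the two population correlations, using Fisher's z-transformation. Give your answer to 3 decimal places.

Fisher z-transforms: z1 = atanh(-0.890) = -1.421926, z2 = atanh(-0.671) = -0.812560; difference d = -0.609366
Var(d) = 1/214 + 1/44 = 0.0046729 + 0.0227273 = 0.0274002
z = d/√Var(d) = -0.609366 / √0.0274002 = -0.609366 / 0.165530 = -3.681

-3.681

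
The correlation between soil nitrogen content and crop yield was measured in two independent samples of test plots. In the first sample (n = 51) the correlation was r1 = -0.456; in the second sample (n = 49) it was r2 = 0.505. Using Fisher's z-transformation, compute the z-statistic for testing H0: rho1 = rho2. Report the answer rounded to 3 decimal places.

z1 = atanh(-0.456) = -0.492249,  z2 = atanh(0.505) = 0.555995
SE = √(1/(n1−3) + 1/(n2−3)) = √(1/48 + 1/46) = √(0.0208333 + 0.0217391) = √0.0425724 = 0.206331
z = (z1 − z2)/SE = (-0.492249 − 0.555995) / 0.206331 = -1.048244 / 0.206331 = -5.080

-5.080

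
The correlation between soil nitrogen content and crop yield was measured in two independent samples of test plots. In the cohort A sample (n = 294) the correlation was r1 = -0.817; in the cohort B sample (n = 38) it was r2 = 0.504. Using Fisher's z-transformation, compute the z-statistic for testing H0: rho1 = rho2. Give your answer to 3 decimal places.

z1 = atanh(-0.817) = -1.147728,  z2 = atanh(0.504) = 0.554654
SE = √(1/(n1−3) + 1/(n2−3)) = √(1/291 + 1/35) = √(0.0034364 + 0.0285714) = √0.0320078 = 0.178907
z = (z1 − z2)/SE = (-1.147728 − 0.554654) / 0.178907 = -1.702382 / 0.178907 = -9.515

-9.515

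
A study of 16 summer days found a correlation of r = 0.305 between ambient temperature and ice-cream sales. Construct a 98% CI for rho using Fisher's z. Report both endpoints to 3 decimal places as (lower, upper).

Fisher z: z_r = atanh(r) = ½·ln((1+0.305)/(1−0.305)) = 0.315023
SE(z) = 1/√(n−3) = 1/√13 = 0.277350
98% ⇒ z* = 2.326; margin = 2.326·0.277350 = 0.645116
CI on z-scale: (-0.330093, 0.960139)
Back-transform: tanh(-0.330093) = -0.318604, tanh(0.960139) = 0.744339

(-0.319, 0.744)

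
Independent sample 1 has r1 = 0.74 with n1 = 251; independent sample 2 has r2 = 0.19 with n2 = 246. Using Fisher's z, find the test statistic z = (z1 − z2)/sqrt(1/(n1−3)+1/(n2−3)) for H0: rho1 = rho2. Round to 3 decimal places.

8.399

z1 = atanh(0.74) = 0.950479,  z2 = atanh(0.19) = 0.192337
SE = √(1/(n1−3) + 1/(n2−3)) = √(1/248 + 1/243) = √(0.0040323 + 0.0041152) = √0.0081475 = 0.090264
z = (z1 − z2)/SE = (0.950479 − 0.192337) / 0.090264 = 0.758142 / 0.090264 = 8.399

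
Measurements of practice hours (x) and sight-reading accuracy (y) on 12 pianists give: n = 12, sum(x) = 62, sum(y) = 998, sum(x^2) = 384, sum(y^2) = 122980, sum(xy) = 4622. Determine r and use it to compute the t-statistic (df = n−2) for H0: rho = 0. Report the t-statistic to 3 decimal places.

Numerator: nΣxy − (Σx)(Σy) = 12·4622 − (62)(998) = -6412
Denominator: √[(nΣx²−(Σx)²)(nΣy²−(Σy)²)]
  nΣx²−(Σx)² = 12·384 − 3844 = 764;  nΣy²−(Σy)² = 12·122980 − 996004 = 479756
  √(764·479756) = √366533584 = 19145.0668
r = -6412 / 19145.0668 = -0.3349
t = r·√(n−2)/√(1−r²) = -0.3349·√10 / √(1−0.112158) = -1.059047 / 0.942254 = -1.124

-1.124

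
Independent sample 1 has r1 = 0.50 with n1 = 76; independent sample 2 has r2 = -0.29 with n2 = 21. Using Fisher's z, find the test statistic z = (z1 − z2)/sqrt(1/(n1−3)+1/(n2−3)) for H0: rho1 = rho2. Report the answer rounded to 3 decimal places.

3.222

Fisher z-transforms: z1 = atanh(0.50) = 0.549306, z2 = atanh(-0.29) = -0.298566; difference d = 0.847872
Var(d) = 1/73 + 1/18 = 0.0136986 + 0.0555556 = 0.0692542
z = d/√Var(d) = 0.847872 / √0.0692542 = 0.847872 / 0.263162 = 3.222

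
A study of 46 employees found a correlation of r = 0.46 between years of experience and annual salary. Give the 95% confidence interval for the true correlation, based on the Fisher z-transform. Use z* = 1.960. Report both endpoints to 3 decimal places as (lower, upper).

Fisher z: z_r = atanh(r) = ½·ln((1+0.46)/(1−0.46)) = 0.497311
SE(z) = 1/√(n−3) = 1/√43 = 0.152499
95% ⇒ z* = 1.960; margin = 1.960·0.152499 = 0.298898
CI on z-scale: (0.198413, 0.796209)
Back-transform: tanh(0.198413) = 0.195850, tanh(0.796209) = 0.661912

(0.196, 0.662)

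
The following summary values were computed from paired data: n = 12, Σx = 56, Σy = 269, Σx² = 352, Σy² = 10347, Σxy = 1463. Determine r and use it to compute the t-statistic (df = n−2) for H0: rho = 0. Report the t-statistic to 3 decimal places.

1.113

S_xy = nΣxy − ΣxΣy = 12·1463 − 56·269 = 17556 − 15064 = 2492
S_xx = nΣx² − (Σx)² = 12·352 − 56² = 4224 − 3136 = 1088
S_yy = nΣy² − (Σy)² = 12·10347 − 269² = 124164 − 72361 = 51803
r = S_xy / √(S_xx·S_yy) = 2492 / √(1088·51803) = 2492 / √56361664 = 2492 / 7507.4406 = 0.3319
t = r·√(n−2)/√(1−r²) = 0.3319·√10 / √(1−0.110158) = 1.049560 / 0.943314 = 1.113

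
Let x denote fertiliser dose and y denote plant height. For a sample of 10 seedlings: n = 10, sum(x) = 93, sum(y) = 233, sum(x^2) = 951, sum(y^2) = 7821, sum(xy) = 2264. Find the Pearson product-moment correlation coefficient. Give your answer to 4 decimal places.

S_xy = nΣxy − ΣxΣy = 10·2264 − 93·233 = 22640 − 21669 = 971
S_xx = nΣx² − (Σx)² = 10·951 − 93² = 9510 − 8649 = 861
S_yy = nΣy² − (Σy)² = 10·7821 − 233² = 78210 − 54289 = 23921
r = S_xy / √(S_xx·S_yy) = 971 / √(861·23921) = 971 / √20595981 = 971 / 4538.2795 = 0.2140

0.2140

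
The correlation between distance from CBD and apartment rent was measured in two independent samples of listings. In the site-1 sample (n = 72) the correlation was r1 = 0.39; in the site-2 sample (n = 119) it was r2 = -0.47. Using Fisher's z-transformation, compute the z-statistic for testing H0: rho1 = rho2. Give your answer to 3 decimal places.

6.064

Fisher z-transforms: z1 = atanh(0.39) = 0.411800, z2 = atanh(-0.47) = -0.510070; difference d = 0.921870
Var(d) = 1/69 + 1/116 = 0.0144928 + 0.0086207 = 0.0231135
z = d/√Var(d) = 0.921870 / √0.0231135 = 0.921870 / 0.152031 = 6.064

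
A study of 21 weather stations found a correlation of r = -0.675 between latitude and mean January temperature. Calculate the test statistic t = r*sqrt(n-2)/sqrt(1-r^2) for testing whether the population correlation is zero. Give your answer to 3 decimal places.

-3.988

1 − r² = 1 − 0.455625 = 0.544375;  √(1−r²) = 0.737818
√(n−2) = √19 = 4.358899
t = r·√(n−2)/√(1−r²) = -0.675 · 4.358899 / 0.737818 = -3.988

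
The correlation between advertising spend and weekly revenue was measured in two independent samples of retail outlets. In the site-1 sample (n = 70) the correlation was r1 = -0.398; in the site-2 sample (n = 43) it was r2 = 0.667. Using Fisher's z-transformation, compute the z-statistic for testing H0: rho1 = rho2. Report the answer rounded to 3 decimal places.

Fisher z-transforms: z1 = atanh(-0.398) = -0.421270, z2 = atanh(0.667) = 0.805319; difference d = -1.226589
Var(d) = 1/67 + 1/40 = 0.0149254 + 0.0250000 = 0.0399254
z = d/√Var(d) = -1.226589 / √0.0399254 = -1.226589 / 0.199813 = -6.139

-6.139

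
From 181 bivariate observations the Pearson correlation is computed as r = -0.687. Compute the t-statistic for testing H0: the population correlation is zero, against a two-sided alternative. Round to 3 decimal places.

-12.649

1 − r² = 1 − 0.471969 = 0.528031;  √(1−r²) = 0.726657
√(n−2) = √179 = 13.379088
t = r·√(n−2)/√(1−r²) = -0.687 · 13.379088 / 0.726657 = -12.649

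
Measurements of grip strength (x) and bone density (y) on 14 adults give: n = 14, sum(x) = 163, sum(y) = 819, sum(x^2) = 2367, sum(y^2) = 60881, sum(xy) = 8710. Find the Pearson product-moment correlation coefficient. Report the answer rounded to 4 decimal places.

-0.3346

S_xy = nΣxy − ΣxΣy = 14·8710 − 163·819 = 121940 − 133497 = -11557
S_xx = nΣx² − (Σx)² = 14·2367 − 163² = 33138 − 26569 = 6569
S_yy = nΣy² − (Σy)² = 14·60881 − 819² = 852334 − 670761 = 181573
r = S_xy / √(S_xx·S_yy) = -11557 / √(6569·181573) = -11557 / √1192753037 = -11557 / 34536.2568 = -0.3346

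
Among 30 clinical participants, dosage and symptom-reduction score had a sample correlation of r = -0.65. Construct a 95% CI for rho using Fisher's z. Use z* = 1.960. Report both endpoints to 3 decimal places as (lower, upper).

z_r = atanh(-0.65) = -0.775299;  SE = 1/√(n−3) = 1/√27 = 0.192450
z-limits: -0.775299 ± 1.960·0.192450 = -0.775299 ± 0.377202 = [-1.152501, -0.398097]
ρ-limits: (tanh -1.152501, tanh -0.398097) = (-0.819, -0.378)

(-0.819, -0.378)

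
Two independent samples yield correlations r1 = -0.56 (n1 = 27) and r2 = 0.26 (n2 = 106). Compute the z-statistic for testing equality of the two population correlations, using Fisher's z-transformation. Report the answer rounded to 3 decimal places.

Fisher z-transforms: z1 = atanh(-0.56) = -0.632833, z2 = atanh(0.26) = 0.266108; difference d = -0.898941
Var(d) = 1/24 + 1/103 = 0.0416667 + 0.0097087 = 0.0513754
z = d/√Var(d) = -0.898941 / √0.0513754 = -0.898941 / 0.226661 = -3.966

-3.966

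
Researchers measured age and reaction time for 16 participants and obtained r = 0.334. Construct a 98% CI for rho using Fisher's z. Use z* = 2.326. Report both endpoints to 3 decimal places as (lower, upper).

(-0.289, 0.758)

Fisher z: z_r = atanh(r) = ½·ln((1+0.334)/(1−0.334)) = 0.347324
SE(z) = 1/√(n−3) = 1/√13 = 0.277350
98% ⇒ z* = 2.326; margin = 2.326·0.277350 = 0.645116
CI on z-scale: (-0.297792, 0.992440)
Back-transform: tanh(-0.297792) = -0.289291, tanh(0.992440) = 0.758401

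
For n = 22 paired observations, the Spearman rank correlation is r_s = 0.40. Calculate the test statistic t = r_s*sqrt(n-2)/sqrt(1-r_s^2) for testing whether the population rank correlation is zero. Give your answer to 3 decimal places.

1.952

t = r_s·√(n−2) / √(1−r_s²) with r_s = 0.40, n = 22
  = 0.40·√20 / √(1 − 0.1600)
  = 0.40·4.472136 / 0.916515
  = 1.788854 / 0.916515 = 1.952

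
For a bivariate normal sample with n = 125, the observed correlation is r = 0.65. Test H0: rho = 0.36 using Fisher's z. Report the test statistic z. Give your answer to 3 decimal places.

4.401

Fisher z: atanh(0.65) = 0.775299, atanh(0.36) = 0.376886
z = (z_r − z_0)·√(n−3) = (0.775299 − 0.376886)·√122 = 0.398413 · 11.045361 = 4.401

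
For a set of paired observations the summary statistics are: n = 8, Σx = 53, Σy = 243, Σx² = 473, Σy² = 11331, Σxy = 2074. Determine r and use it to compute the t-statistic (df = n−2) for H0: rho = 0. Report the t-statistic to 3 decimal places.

2.204

Numerator: nΣxy − (Σx)(Σy) = 8·2074 − (53)(243) = 3713
Denominator: √[(nΣx²−(Σx)²)(nΣy²−(Σy)²)]
  nΣx²−(Σx)² = 8·473 − 2809 = 975;  nΣy²−(Σy)² = 8·11331 − 59049 = 31599
  √(975·31599) = √30809025 = 5550.5878
r = 3713 / 5550.5878 = 0.6689
t = r·√(n−2)/√(1−r²) = 0.6689·√6 / √(1−0.447427) = 1.638464 / 0.743353 = 2.204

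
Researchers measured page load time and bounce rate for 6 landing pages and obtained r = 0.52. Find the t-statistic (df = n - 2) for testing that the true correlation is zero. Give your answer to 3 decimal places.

1 − r² = 1 − 0.2704 = 0.7296;  √(1−r²) = 0.854166
√(n−2) = √4 = 2.000000
t = r·√(n−2)/√(1−r²) = 0.52 · 2.000000 / 0.854166 = 1.218

1.218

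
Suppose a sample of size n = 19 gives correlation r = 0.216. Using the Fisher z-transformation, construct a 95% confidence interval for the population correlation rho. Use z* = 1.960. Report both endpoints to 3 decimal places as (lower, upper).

(-0.264, 0.610)

Fisher z: z_r = atanh(r) = ½·ln((1+0.216)/(1−0.216)) = 0.219457
SE(z) = 1/√(n−3) = 1/√16 = 0.250000
95% ⇒ z* = 1.960; margin = 1.960·0.250000 = 0.490000
CI on z-scale: (-0.270543, 0.709457)
Back-transform: tanh(-0.270543) = -0.264130, tanh(0.709457) = 0.610336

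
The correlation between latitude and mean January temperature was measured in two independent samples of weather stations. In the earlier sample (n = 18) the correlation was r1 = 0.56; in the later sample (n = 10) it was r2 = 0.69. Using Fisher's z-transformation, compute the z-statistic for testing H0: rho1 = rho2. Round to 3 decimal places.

z1 = atanh(0.56) = 0.632833,  z2 = atanh(0.69) = 0.847956
SE = √(1/(n1−3) + 1/(n2−3)) = √(1/15 + 1/7) = √(0.0666667 + 0.1428571) = √0.2095238 = 0.457738
z = (z1 − z2)/SE = (0.632833 − 0.847956) / 0.457738 = -0.215123 / 0.457738 = -0.470

-0.470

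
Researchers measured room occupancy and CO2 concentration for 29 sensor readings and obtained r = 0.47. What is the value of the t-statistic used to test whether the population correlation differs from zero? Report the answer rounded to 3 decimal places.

1 − r² = 1 − 0.2209 = 0.7791;  √(1−r²) = 0.882666
√(n−2) = √27 = 5.196152
t = r·√(n−2)/√(1−r²) = 0.47 · 5.196152 / 0.882666 = 2.767

2.767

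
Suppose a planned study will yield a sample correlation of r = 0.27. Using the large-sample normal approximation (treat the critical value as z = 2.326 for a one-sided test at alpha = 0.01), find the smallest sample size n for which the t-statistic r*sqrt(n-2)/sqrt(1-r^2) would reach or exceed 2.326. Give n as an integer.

71

r√(n−2)/√(1−r²) ≥ 2.326  ⇔  n−2 ≥ (2.326)²·(1−r²)/r²
(1−r²)/r² = (1−0.0729)/0.0729 = 12.7174
n ≥ 2 + 5.410276·12.7174 = 2 + 68.8046 = 70.8046
⌈70.8046⌉ = 71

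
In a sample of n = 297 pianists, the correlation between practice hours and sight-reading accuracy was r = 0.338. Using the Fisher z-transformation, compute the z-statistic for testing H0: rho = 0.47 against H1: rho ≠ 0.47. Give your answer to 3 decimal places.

-2.713

Fisher z: atanh(0.338) = 0.351833, atanh(0.47) = 0.510070
z = (z_r − z_0)·√(n−3) = (0.351833 − 0.510070)·√294 = -0.158237 · 17.146428 = -2.713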